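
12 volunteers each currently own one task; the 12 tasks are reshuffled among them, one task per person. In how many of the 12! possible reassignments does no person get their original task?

Use !n = (n-1)(!(n-1) + !(n-2)).
!12 = 11·(14684570 + 1334961) = 11·16019531 = 176214841

176214841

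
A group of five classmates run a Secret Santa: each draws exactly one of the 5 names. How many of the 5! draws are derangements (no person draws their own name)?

44

The subfactorial !5 = [5!/e] (nearest integer).
5! = 120, and 120/e ≈ 44.15, so !5 = 44.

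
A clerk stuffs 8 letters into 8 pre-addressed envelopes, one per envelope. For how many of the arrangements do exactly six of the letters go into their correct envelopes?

28

Pick the 6 fixed positions: C(8,6) = 28 ways.
The remaining 2 must be deranged: !2 = 1.
Total: 28 × 1 = 28.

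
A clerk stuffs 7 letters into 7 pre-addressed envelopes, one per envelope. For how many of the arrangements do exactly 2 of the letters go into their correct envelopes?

924

Pick the 2 fixed positions: C(7,2) = 21 ways.
The other 5 form a derangement: !5 = 44.
Total: 21 × 44 = 924.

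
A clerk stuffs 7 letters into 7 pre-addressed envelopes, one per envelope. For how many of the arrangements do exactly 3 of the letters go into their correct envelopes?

315

Pick the 3 fixed positions: C(7,3) = 35 ways.
The other 4 form a derangement: !4 = 9.
Total: 35 × 9 = 315.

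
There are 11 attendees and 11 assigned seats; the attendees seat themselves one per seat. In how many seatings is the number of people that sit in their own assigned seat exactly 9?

55

Choose which 9 of the 11 are fixed: C(11,9) = 55.
The remaining 2 must be deranged: !2 = 1.
Total: 55 × 1 = 55.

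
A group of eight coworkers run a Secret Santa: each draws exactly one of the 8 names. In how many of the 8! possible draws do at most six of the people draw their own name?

40319

Sum C(8,i)·!(8-i) for i = 0..6:
  i=0: C(8,0)·!8 = 1·14833 = 14833
  i=1: C(8,1)·!7 = 8·1854 = 14832
  i=2: C(8,2)·!6 = 28·265 = 7420
  i=3: C(8,3)·!5 = 56·44 = 2464
  i=4: C(8,4)·!4 = 70·9 = 630
  i=5: C(8,5)·!3 = 56·2 = 112
  i=6: C(8,6)·!2 = 28·1 = 28
Total = 40319.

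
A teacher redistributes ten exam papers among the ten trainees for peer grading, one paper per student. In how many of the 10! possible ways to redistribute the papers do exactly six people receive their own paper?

1890

Pick the 6 fixed positions: C(10,6) = 210 ways.
The other 4 form a derangement: !4 = 9.
Total: 210 × 9 = 1890.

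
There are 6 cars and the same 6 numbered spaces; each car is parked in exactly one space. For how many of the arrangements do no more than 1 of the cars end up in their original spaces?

529

# with exactly i fixed is C(6,i)·!(6-i); sum over i=0..1:
  i=0: C(6,0)·!6 = 1·265 = 265
  i=1: C(6,1)·!5 = 6·44 = 264
Total = 529.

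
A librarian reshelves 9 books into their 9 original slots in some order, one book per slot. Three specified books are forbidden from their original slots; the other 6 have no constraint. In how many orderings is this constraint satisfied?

Let A_j be the event that the j-th constrained one is fixed. By inclusion-exclusion over the 3 events:
Σ_{j=0}^{3} (-1)^j C(3,j)(9-j)!
= C(3,0)·9! - C(3,1)·8! + C(3,2)·7! - C(3,3)·6!
= 362880 - 120960 + 15120 - 720
= 256320

256320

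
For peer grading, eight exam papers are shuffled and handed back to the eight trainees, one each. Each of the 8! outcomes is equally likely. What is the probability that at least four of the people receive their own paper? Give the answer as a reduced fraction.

257/13440

Favorable outcomes: Σ_{i≥4} C(8,i)·!(8-i) = 70·9 + 56·2 + 28·1 + 8·0 + 1·1 = 771.
Total outcomes: 8! = 40320.
Probability = 771/40320 = 257/13440.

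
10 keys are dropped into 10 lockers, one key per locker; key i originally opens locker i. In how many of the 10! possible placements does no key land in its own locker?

!10 is the nearest integer to 10!/e.
10! = 3628800, and 3628800/e ≈ 1334960.92, so !10 = 1334961.

1334961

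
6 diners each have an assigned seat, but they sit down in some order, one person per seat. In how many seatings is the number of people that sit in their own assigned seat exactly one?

264

Pick the single fixed position: C(6,1) = 6 ways.
The other 5 form a derangement: !5 = 44.
Total: 6 × 44 = 264.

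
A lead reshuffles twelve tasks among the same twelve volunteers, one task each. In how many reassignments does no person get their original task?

Recurrence: !12 = 12·!11 + (-1)^12.
!12 = 12·14684570 + 1 = 176214841

176214841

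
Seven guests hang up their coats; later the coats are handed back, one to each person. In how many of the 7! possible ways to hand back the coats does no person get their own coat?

1854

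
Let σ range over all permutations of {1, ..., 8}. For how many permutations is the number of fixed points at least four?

Sum C(8,i)·!(8-i) for i = 4..8:
  i=4: C(8,4)·!4 = 70·9 = 630
  i=5: C(8,5)·!3 = 56·2 = 112
  i=6: C(8,6)·!2 = 28·1 = 28
  i=7: C(8,7)·!1 = 8·0 = 0
  i=8: C(8,8)·!0 = 1·1 = 1
Total = 771.

771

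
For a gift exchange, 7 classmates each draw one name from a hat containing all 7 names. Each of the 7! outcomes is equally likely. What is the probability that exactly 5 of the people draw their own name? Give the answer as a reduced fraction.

1/240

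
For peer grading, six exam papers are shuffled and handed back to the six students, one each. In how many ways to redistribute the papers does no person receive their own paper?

By inclusion-exclusion, !6 = Σ (-1)^k · 6!/k! for k=0..6
= 6! - 6!/1! + 6!/2! - 6!/3! + 6!/4! - 6!/5! + 6!/6!
= 720 - 720 + 360 - 120 + 30 - 6 + 1
= 265

265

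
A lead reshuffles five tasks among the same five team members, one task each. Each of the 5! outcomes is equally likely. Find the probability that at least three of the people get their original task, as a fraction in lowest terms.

11/120

Favorable outcomes: Σ_{i≥3} C(5,i)·!(5-i) = 10·1 + 5·0 + 1·1 = 11.
Total outcomes: 5! = 120.
Probability = 11/120 = 11/120.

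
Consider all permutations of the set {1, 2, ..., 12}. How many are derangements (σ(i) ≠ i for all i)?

176214841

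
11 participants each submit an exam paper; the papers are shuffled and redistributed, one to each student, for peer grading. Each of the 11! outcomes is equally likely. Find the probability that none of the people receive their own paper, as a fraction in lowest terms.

1468457/3991680

Favorable outcomes: !11 = 14684570.
Total outcomes: 11! = 39916800.
Probability = 14684570/39916800 = 1468457/3991680.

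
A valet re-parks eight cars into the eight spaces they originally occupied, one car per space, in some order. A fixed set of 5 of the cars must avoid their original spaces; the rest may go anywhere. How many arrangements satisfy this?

21234

Inclusion-exclusion on the 5 forbidden self-matches:
Σ_{j=0}^{5} (-1)^j C(5,j)(8-j)!
= C(5,0)·8! - C(5,1)·7! + C(5,2)·6! - C(5,3)·5! + C(5,4)·4! - C(5,5)·3!
= 40320 - 25200 + 7200 - 1200 + 120 - 6
= 21234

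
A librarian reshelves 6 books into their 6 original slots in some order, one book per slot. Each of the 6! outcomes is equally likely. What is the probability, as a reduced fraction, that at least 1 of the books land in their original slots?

91/144

Favorable outcomes: Σ_{i≥1} C(6,i)·!(6-i) = 6·44 + 15·9 + 20·2 + 15·1 + 6·0 + 1·1 = 455.
Total outcomes: 6! = 720.
Probability = 455/720 = 91/144.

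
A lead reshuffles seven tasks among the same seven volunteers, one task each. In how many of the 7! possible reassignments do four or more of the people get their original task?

# with exactly i fixed is C(7,i)·!(7-i); sum over i=4..7:
  i=4: C(7,4)·!3 = 35·2 = 70
  i=5: C(7,5)·!2 = 21·1 = 21
  i=6: C(7,6)·!1 = 7·0 = 0
  i=7: C(7,7)·!0 = 1·1 = 1
Total = 92.

92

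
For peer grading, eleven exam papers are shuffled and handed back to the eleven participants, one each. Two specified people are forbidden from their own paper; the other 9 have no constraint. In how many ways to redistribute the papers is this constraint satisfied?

33022080

Inclusion-exclusion on the 2 forbidden self-matches:
Σ_{j=0}^{2} (-1)^j C(2,j)(11-j)!
= C(2,0)·11! - C(2,1)·10! + C(2,2)·9!
= 39916800 - 7257600 + 362880
= 33022080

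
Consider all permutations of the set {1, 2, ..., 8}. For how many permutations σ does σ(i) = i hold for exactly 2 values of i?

7420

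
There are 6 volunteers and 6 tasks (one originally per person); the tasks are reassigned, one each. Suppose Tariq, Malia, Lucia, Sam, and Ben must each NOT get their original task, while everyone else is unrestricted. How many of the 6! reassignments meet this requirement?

Inclusion-exclusion on the 5 forbidden self-matches:
Σ_{j=0}^{5} (-1)^j C(5,j)(6-j)!
= C(5,0)·6! - C(5,1)·5! + C(5,2)·4! - C(5,3)·3! + C(5,4)·2! - C(5,5)·1!
= 720 - 600 + 240 - 60 + 10 - 1
= 309

309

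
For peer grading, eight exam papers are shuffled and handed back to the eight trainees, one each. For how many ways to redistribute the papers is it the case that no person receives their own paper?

14833

!8 = 8! · Σ_{k=0}^{8} (-1)^k/k!
= 8! - 8!/1! + 8!/2! - 8!/3! + 8!/4! - 8!/5! + 8!/6! - 8!/7! + 8!/8!
= 40320 - 40320 + 20160 - 6720 + 1680 - 336 + 56 - 8 + 1
= 14833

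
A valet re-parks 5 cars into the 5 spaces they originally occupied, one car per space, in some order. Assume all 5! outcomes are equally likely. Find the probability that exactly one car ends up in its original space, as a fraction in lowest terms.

3/8

Favorable outcomes: C(5,1)·!4 = 5·9 = 45.
Total outcomes: 5! = 120.
Probability = 45/120 = 3/8.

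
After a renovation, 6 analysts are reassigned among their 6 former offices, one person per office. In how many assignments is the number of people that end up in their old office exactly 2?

135

Pick the 2 fixed positions: C(6,2) = 15 ways.
The remaining 4 must be deranged: !4 = 9.
Total: 15 × 9 = 135.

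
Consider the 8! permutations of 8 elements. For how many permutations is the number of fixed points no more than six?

Sum C(8,i)·!(8-i) for i = 0..6:
  i=0: C(8,0)·!8 = 1·14833 = 14833
  i=1: C(8,1)·!7 = 8·1854 = 14832
  i=2: C(8,2)·!6 = 28·265 = 7420
  i=3: C(8,3)·!5 = 56·44 = 2464
  i=4: C(8,4)·!4 = 70·9 = 630
  i=5: C(8,5)·!3 = 56·2 = 112
  i=6: C(8,6)·!2 = 28·1 = 28
Total = 40319.

40319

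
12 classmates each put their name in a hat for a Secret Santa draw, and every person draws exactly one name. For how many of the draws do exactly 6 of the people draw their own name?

244860

Choose which 6 of the 12 are fixed: C(12,6) = 924.
The remaining 6 must be deranged: !6 = 265.
Total: 924 × 265 = 244860.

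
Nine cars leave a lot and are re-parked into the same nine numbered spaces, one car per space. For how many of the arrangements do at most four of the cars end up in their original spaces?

361541

# with exactly i fixed is C(9,i)·!(9-i); sum over i=0..4:
  i=0: C(9,0)·!9 = 1·133496 = 133496
  i=1: C(9,1)·!8 = 9·14833 = 133497
  i=2: C(9,2)·!7 = 36·1854 = 66744
  i=3: C(9,3)·!6 = 84·265 = 22260
  i=4: C(9,4)·!5 = 126·44 = 5544
Total = 361541.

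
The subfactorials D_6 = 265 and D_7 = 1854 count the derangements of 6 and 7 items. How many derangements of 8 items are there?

14833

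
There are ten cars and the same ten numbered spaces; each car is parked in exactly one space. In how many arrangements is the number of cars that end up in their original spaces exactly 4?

55650

Pick the 4 fixed positions: C(10,4) = 210 ways.
The remaining 6 must be deranged: !6 = 265.
Total: 210 × 265 = 55650.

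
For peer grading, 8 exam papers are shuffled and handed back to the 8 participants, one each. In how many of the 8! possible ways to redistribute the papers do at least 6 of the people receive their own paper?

29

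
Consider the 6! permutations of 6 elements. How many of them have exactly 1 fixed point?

Pick the single fixed position: C(6,1) = 6 ways.
The other 5 form a derangement: !5 = 44.
Total: 6 × 44 = 264.

264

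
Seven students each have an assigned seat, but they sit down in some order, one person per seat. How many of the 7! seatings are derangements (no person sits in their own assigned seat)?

1854

By inclusion-exclusion, !7 = Σ (-1)^k · 7!/k! for k=0..7
= 7! - 7!/1! + 7!/2! - 7!/3! + 7!/4! - 7!/5! + 7!/6! - 7!/7!
= 5040 - 5040 + 2520 - 840 + 210 - 42 + 7 - 1
= 1854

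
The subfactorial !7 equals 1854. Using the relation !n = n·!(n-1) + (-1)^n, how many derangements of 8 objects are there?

!8 = 8·1854 + 1 = 14833.

14833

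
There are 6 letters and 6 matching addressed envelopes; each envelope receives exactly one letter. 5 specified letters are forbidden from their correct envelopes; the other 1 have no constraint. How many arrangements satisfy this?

309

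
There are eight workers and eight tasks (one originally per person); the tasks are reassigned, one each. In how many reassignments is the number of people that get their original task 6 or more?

29

# with exactly i fixed is C(8,i)·!(8-i); sum over i=6..8:
  i=6: C(8,6)·!2 = 28·1 = 28
  i=7: C(8,7)·!1 = 8·0 = 0
  i=8: C(8,8)·!0 = 1·1 = 1
Total = 29.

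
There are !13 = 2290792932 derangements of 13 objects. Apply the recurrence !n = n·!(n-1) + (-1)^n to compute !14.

32071101049

!14 = 14·2290792932 + 1 = 32071101049.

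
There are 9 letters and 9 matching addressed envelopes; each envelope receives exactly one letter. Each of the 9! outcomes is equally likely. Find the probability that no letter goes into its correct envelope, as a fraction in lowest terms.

Favorable outcomes: !9 = 133496.
Total outcomes: 9! = 362880.
Probability = 133496/362880 = 16687/45360.

16687/45360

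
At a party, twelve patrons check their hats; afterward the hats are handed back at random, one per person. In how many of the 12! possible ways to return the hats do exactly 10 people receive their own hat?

Pick the 10 fixed positions: C(12,10) = 66 ways.
The other 2 form a derangement: !2 = 1.
Total: 66 × 1 = 66.

66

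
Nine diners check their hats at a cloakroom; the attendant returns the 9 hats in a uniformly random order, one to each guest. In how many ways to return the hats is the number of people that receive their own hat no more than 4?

361541

Sum C(9,i)·!(9-i) for i = 0..4:
  i=0: C(9,0)·!9 = 1·133496 = 133496
  i=1: C(9,1)·!8 = 9·14833 = 133497
  i=2: C(9,2)·!7 = 36·1854 = 66744
  i=3: C(9,3)·!6 = 84·265 = 22260
  i=4: C(9,4)·!5 = 126·44 = 5544
Total = 361541.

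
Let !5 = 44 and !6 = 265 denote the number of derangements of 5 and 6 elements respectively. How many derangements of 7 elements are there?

1854

!7 = (7-1)·(!6 + !5) = 6·(265 + 44) = 6·309 = 1854.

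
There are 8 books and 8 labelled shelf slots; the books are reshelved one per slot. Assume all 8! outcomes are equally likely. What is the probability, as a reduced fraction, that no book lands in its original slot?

2119/5760

Favorable outcomes: !8 = 14833.
Total outcomes: 8! = 40320.
Probability = 14833/40320 = 2119/5760.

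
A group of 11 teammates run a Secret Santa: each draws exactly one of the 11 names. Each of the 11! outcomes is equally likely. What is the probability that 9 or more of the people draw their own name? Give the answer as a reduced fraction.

1/712800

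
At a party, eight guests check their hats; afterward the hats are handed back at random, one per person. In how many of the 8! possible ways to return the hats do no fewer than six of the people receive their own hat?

# with exactly i fixed is C(8,i)·!(8-i); sum over i=6..8:
  i=6: C(8,6)·!2 = 28·1 = 28
  i=7: C(8,7)·!1 = 8·0 = 0
  i=8: C(8,8)·!0 = 1·1 = 1
Total = 29.

29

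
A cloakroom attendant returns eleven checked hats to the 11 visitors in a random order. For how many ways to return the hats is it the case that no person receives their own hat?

14684570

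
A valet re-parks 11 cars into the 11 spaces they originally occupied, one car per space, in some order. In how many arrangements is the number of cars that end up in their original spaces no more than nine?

Sum C(11,i)·!(11-i) for i = 0..9:
  i=0: C(11,0)·!11 = 1·14684570 = 14684570
  i=1: C(11,1)·!10 = 11·1334961 = 14684571
  i=2: C(11,2)·!9 = 55·133496 = 7342280
  i=3: C(11,3)·!8 = 165·14833 = 2447445
  i=4: C(11,4)·!7 = 330·1854 = 611820
  i=5: C(11,5)·!6 = 462·265 = 122430
  i=6: C(11,6)·!5 = 462·44 = 20328
  i=7: C(11,7)·!4 = 330·9 = 2970
  i=8: C(11,8)·!3 = 165·2 = 330
  i=9: C(11,9)·!2 = 55·1 = 55
Total = 39916799.

39916799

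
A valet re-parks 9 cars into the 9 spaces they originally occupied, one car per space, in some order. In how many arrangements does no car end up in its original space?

!9 = 9! · Σ_{k=0}^{9} (-1)^k/k!
= 9! - 9!/1! + 9!/2! - 9!/3! + 9!/4! - 9!/5! + 9!/6! - 9!/7! + 9!/8! - 9!/9!
= 362880 - 362880 + 181440 - 60480 + 15120 - 3024 + 504 - 72 + 9 - 1
= 133496

133496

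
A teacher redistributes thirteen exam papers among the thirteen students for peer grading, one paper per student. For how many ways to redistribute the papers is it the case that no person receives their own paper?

2290792932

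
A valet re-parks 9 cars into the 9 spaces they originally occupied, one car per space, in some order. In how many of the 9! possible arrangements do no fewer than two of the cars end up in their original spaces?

# with exactly i fixed is C(9,i)·!(9-i); sum over i=2..9:
  i=2: C(9,2)·!7 = 36·1854 = 66744
  i=3: C(9,3)·!6 = 84·265 = 22260
  i=4: C(9,4)·!5 = 126·44 = 5544
  i=5: C(9,5)·!4 = 126·9 = 1134
  i=6: C(9,6)·!3 = 84·2 = 168
  i=7: C(9,7)·!2 = 36·1 = 36
  i=8: C(9,8)·!1 = 9·0 = 0
  i=9: C(9,9)·!0 = 1·1 = 1
Total = 95887.

95887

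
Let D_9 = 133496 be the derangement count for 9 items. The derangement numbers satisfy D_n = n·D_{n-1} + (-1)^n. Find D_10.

D_10 = 10·133496 + 1 = 1334961.

1334961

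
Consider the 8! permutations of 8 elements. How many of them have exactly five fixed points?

112

Pick the 5 fixed positions: C(8,5) = 56 ways.
The remaining 3 must be deranged: !3 = 2.
Total: 56 × 2 = 112.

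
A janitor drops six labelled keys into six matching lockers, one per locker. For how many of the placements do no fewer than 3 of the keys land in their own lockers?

Sum C(6,i)·!(6-i) for i = 3..6:
  i=3: C(6,3)·!3 = 20·2 = 40
  i=4: C(6,4)·!2 = 15·1 = 15
  i=5: C(6,5)·!1 = 6·0 = 0
  i=6: C(6,6)·!0 = 1·1 = 1
Total = 56.

56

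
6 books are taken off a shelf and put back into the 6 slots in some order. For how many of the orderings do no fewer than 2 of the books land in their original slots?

191

# with exactly i fixed is C(6,i)·!(6-i); sum over i=2..6:
  i=2: C(6,2)·!4 = 15·9 = 135
  i=3: C(6,3)·!3 = 20·2 = 40
  i=4: C(6,4)·!2 = 15·1 = 15
  i=5: C(6,5)·!1 = 6·0 = 0
  i=6: C(6,6)·!0 = 1·1 = 1
Total = 191.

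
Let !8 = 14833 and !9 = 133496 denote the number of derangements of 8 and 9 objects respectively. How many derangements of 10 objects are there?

!10 = (10-1)·(!9 + !8) = 9·(133496 + 14833) = 9·148329 = 1334961.

1334961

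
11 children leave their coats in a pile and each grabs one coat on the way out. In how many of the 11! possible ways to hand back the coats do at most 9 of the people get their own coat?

39916799

# with exactly i fixed is C(11,i)·!(11-i); sum over i=0..9:
  i=0: C(11,0)·!11 = 1·14684570 = 14684570
  i=1: C(11,1)·!10 = 11·1334961 = 14684571
  i=2: C(11,2)·!9 = 55·133496 = 7342280
  i=3: C(11,3)·!8 = 165·14833 = 2447445
  i=4: C(11,4)·!7 = 330·1854 = 611820
  i=5: C(11,5)·!6 = 462·265 = 122430
  i=6: C(11,6)·!5 = 462·44 = 20328
  i=7: C(11,7)·!4 = 330·9 = 2970
  i=8: C(11,8)·!3 = 165·2 = 330
  i=9: C(11,9)·!2 = 55·1 = 55
Total = 39916799.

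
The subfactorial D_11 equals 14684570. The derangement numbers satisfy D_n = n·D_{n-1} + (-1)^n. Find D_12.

176214841

D_12 = 12·14684570 + 1 = 176214841.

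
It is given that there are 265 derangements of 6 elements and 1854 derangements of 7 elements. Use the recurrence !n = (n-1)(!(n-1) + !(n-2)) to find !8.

14833

!8 = (8-1)·(!7 + !6) = 7·(1854 + 265) = 7·2119 = 14833.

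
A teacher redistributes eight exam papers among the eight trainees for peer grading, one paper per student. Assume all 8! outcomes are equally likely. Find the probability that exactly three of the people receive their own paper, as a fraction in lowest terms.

11/180

Favorable outcomes: C(8,3)·!5 = 56·44 = 2464.
Total outcomes: 8! = 40320.
Probability = 2464/40320 = 11/180.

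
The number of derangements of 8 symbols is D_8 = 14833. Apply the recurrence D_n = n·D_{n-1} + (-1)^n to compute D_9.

133496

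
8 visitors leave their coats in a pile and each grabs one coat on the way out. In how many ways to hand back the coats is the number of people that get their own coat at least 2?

# with exactly i fixed is C(8,i)·!(8-i); sum over i=2..8:
  i=2: C(8,2)·!6 = 28·265 = 7420
  i=3: C(8,3)·!5 = 56·44 = 2464
  i=4: C(8,4)·!4 = 70·9 = 630
  i=5: C(8,5)·!3 = 56·2 = 112
  i=6: C(8,6)·!2 = 28·1 = 28
  i=7: C(8,7)·!1 = 8·0 = 0
  i=8: C(8,8)·!0 = 1·1 = 1
Total = 10655.

10655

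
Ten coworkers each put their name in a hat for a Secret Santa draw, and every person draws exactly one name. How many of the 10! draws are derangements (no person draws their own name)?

Recurrence: !10 = 9·(!9 + !8).
!10 = 9·(133496 + 14833) = 9·148329 = 1334961

1334961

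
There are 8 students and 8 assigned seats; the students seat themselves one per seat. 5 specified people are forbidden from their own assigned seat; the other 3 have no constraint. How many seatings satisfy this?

21234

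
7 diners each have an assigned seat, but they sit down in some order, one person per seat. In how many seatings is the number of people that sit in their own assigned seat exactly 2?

924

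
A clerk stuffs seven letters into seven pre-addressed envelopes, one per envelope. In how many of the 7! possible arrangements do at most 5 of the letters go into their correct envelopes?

5039

# with exactly i fixed is C(7,i)·!(7-i); sum over i=0..5:
  i=0: C(7,0)·!7 = 1·1854 = 1854
  i=1: C(7,1)·!6 = 7·265 = 1855
  i=2: C(7,2)·!5 = 21·44 = 924
  i=3: C(7,3)·!4 = 35·9 = 315
  i=4: C(7,4)·!3 = 35·2 = 70
  i=5: C(7,5)·!2 = 21·1 = 21
Total = 5039.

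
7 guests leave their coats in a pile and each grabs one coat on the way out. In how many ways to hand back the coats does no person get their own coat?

1854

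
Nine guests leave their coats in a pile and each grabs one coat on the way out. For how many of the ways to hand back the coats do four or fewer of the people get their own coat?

361541

# with exactly i fixed is C(9,i)·!(9-i); sum over i=0..4:
  i=0: C(9,0)·!9 = 1·133496 = 133496
  i=1: C(9,1)·!8 = 9·14833 = 133497
  i=2: C(9,2)·!7 = 36·1854 = 66744
  i=3: C(9,3)·!6 = 84·265 = 22260
  i=4: C(9,4)·!5 = 126·44 = 5544
Total = 361541.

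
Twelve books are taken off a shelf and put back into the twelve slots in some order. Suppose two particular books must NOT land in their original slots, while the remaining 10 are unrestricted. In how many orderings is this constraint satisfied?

Inclusion-exclusion on the 2 forbidden self-matches:
Σ_{j=0}^{2} (-1)^j C(2,j)(12-j)!
= C(2,0)·12! - C(2,1)·11! + C(2,2)·10!
= 479001600 - 79833600 + 3628800
= 402796800

402796800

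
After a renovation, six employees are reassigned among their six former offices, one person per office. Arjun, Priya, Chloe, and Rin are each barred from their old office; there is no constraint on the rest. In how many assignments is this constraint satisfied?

362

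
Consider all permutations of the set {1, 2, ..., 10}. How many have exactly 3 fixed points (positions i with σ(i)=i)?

Choose which 3 of the 10 are fixed: C(10,3) = 120.
The other 7 form a derangement: !7 = 1854.
Total: 120 × 1854 = 222480.

222480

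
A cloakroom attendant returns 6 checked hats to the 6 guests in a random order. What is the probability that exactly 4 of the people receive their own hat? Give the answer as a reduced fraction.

1/48

Favorable outcomes: C(6,4)·!2 = 15·1 = 15.
Total outcomes: 6! = 720.
Probability = 15/720 = 1/48.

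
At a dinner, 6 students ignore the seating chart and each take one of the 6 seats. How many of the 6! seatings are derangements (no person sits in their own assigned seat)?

!6 is the nearest integer to 6!/e.
6! = 720, and 720/e ≈ 264.87, so !6 = 265.

265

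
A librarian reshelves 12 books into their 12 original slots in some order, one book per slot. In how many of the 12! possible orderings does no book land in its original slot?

The subfactorial !12 = [12!/e] (nearest integer).
12! = 479001600, and 479001600/e ≈ 176214840.93, so !12 = 176214841.

176214841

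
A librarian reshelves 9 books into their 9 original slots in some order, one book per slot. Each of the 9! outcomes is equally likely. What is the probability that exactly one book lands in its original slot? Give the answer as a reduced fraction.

Favorable outcomes: C(9,1)·!8 = 9·14833 = 133497.
Total outcomes: 9! = 362880.
Probability = 133497/362880 = 2119/5760.

2119/5760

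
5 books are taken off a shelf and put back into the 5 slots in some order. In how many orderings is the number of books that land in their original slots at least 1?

76

# with exactly i fixed is C(5,i)·!(5-i); sum over i=1..5:
  i=1: C(5,1)·!4 = 5·9 = 45
  i=2: C(5,2)·!3 = 10·2 = 20
  i=3: C(5,3)·!2 = 10·1 = 10
  i=4: C(5,4)·!1 = 5·0 = 0
  i=5: C(5,5)·!0 = 1·1 = 1
Total = 76.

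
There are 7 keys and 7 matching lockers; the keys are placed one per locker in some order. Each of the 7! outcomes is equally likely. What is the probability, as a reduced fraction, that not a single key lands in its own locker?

Favorable outcomes: !7 = 1854.
Total outcomes: 7! = 5040.
Probability = 1854/5040 = 103/280.

103/280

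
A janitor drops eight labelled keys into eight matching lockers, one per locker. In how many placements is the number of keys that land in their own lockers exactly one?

14832

Choose which one of the 8 is fixed: C(8,1) = 8.
The other 7 form a derangement: !7 = 1854.
Total: 8 × 1854 = 14832.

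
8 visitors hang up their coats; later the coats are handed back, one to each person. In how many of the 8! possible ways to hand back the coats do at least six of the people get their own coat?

29

Sum C(8,i)·!(8-i) for i = 6..8:
  i=6: C(8,6)·!2 = 28·1 = 28
  i=7: C(8,7)·!1 = 8·0 = 0
  i=8: C(8,8)·!0 = 1·1 = 1
Total = 29.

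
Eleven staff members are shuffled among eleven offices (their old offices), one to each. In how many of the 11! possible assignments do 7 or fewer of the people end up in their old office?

# with exactly i fixed is C(11,i)·!(11-i); sum over i=0..7:
  i=0: C(11,0)·!11 = 1·14684570 = 14684570
  i=1: C(11,1)·!10 = 11·1334961 = 14684571
  i=2: C(11,2)·!9 = 55·133496 = 7342280
  i=3: C(11,3)·!8 = 165·14833 = 2447445
  i=4: C(11,4)·!7 = 330·1854 = 611820
  i=5: C(11,5)·!6 = 462·265 = 122430
  i=6: C(11,6)·!5 = 462·44 = 20328
  i=7: C(11,7)·!4 = 330·9 = 2970
Total = 39916414.

39916414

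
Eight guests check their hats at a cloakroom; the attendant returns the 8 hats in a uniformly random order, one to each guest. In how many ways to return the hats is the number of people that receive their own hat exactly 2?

Pick the 2 fixed positions: C(8,2) = 28 ways.
The remaining 6 must be deranged: !6 = 265.
Total: 28 × 265 = 7420.

7420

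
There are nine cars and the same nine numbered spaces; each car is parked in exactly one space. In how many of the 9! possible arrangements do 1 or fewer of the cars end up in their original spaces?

Sum C(9,i)·!(9-i) for i = 0..1:
  i=0: C(9,0)·!9 = 1·133496 = 133496
  i=1: C(9,1)·!8 = 9·14833 = 133497
Total = 266993.

266993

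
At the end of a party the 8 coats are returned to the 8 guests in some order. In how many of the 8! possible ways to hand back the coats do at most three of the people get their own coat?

Sum C(8,i)·!(8-i) for i = 0..3:
  i=0: C(8,0)·!8 = 1·14833 = 14833
  i=1: C(8,1)·!7 = 8·1854 = 14832
  i=2: C(8,2)·!6 = 28·265 = 7420
  i=3: C(8,3)·!5 = 56·44 = 2464
Total = 39549.

39549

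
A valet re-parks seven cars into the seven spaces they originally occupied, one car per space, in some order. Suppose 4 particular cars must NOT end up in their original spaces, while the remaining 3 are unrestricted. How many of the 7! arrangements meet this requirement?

2790

Let A_j be the event that the j-th constrained one is fixed. By inclusion-exclusion over the 4 events:
Σ_{j=0}^{4} (-1)^j C(4,j)(7-j)!
= C(4,0)·7! - C(4,1)·6! + C(4,2)·5! - C(4,3)·4! + C(4,4)·3!
= 5040 - 2880 + 720 - 96 + 6
= 2790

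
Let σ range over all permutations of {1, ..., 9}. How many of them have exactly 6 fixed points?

168

Choose which 6 of the 9 are fixed: C(9,6) = 84.
The remaining 3 must be deranged: !3 = 2.
Total: 84 × 2 = 168.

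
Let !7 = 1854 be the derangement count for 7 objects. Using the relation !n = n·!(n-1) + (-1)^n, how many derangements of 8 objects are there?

14833

!8 = 8·1854 + 1 = 14833.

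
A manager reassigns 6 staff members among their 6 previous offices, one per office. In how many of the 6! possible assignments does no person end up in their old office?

265

Use !n = (n-1)(!(n-1) + !(n-2)).
!6 = 5·(44 + 9) = 5·53 = 265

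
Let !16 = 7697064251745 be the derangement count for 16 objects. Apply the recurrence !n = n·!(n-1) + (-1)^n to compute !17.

130850092279664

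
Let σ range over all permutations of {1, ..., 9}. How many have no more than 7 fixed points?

Sum C(9,i)·!(9-i) for i = 0..7:
  i=0: C(9,0)·!9 = 1·133496 = 133496
  i=1: C(9,1)·!8 = 9·14833 = 133497
  i=2: C(9,2)·!7 = 36·1854 = 66744
  i=3: C(9,3)·!6 = 84·265 = 22260
  i=4: C(9,4)·!5 = 126·44 = 5544
  i=5: C(9,5)·!4 = 126·9 = 1134
  i=6: C(9,6)·!3 = 84·2 = 168
  i=7: C(9,7)·!2 = 36·1 = 36
Total = 362879.

362879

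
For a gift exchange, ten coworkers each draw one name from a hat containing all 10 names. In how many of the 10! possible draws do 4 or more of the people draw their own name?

# with exactly i fixed is C(10,i)·!(10-i); sum over i=4..10:
  i=4: C(10,4)·!6 = 210·265 = 55650
  i=5: C(10,5)·!5 = 252·44 = 11088
  i=6: C(10,6)·!4 = 210·9 = 1890
  i=7: C(10,7)·!3 = 120·2 = 240
  i=8: C(10,8)·!2 = 45·1 = 45
  i=9: C(10,9)·!1 = 10·0 = 0
  i=10: C(10,10)·!0 = 1·1 = 1
Total = 68914.

68914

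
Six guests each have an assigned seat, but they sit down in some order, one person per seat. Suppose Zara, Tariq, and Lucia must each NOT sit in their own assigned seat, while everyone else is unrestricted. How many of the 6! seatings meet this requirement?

Inclusion-exclusion on the 3 forbidden self-matches:
Σ_{j=0}^{3} (-1)^j C(3,j)(6-j)!
= C(3,0)·6! - C(3,1)·5! + C(3,2)·4! - C(3,3)·3!
= 720 - 360 + 72 - 6
= 426

426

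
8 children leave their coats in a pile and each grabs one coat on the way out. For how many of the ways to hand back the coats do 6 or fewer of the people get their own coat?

40319

Sum C(8,i)·!(8-i) for i = 0..6:
  i=0: C(8,0)·!8 = 1·14833 = 14833
  i=1: C(8,1)·!7 = 8·1854 = 14832
  i=2: C(8,2)·!6 = 28·265 = 7420
  i=3: C(8,3)·!5 = 56·44 = 2464
  i=4: C(8,4)·!4 = 70·9 = 630
  i=5: C(8,5)·!3 = 56·2 = 112
  i=6: C(8,6)·!2 = 28·1 = 28
Total = 40319.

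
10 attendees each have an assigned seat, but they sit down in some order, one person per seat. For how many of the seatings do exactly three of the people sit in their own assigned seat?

Pick the 3 fixed positions: C(10,3) = 120 ways.
The other 7 form a derangement: !7 = 1854.
Total: 120 × 1854 = 222480.

222480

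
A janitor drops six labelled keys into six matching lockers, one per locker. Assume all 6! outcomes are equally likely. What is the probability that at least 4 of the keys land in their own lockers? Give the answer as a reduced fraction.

Favorable outcomes: Σ_{i≥4} C(6,i)·!(6-i) = 15·1 + 6·0 + 1·1 = 16.
Total outcomes: 6! = 720.
Probability = 16/720 = 1/45.

1/45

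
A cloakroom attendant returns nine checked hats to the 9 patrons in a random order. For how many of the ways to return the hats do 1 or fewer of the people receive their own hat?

Sum C(9,i)·!(9-i) for i = 0..1:
  i=0: C(9,0)·!9 = 1·133496 = 133496
  i=1: C(9,1)·!8 = 9·14833 = 133497
Total = 266993.

266993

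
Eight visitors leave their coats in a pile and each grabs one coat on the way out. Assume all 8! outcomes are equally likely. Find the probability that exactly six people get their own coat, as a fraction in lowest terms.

Favorable outcomes: C(8,6)·!2 = 28·1 = 28.
Total outcomes: 8! = 40320.
Probability = 28/40320 = 1/1440.

1/1440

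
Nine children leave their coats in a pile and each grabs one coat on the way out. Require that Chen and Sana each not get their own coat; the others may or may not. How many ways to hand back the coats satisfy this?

287280

Inclusion-exclusion on the 2 forbidden self-matches:
Σ_{j=0}^{2} (-1)^j C(2,j)(9-j)!
= C(2,0)·9! - C(2,1)·8! + C(2,2)·7!
= 362880 - 80640 + 5040
= 287280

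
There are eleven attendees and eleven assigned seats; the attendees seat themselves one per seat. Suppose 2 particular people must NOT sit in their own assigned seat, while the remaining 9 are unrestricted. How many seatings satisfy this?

33022080

Let A_j be the event that the j-th constrained one is fixed. By inclusion-exclusion over the 2 events:
Σ_{j=0}^{2} (-1)^j C(2,j)(11-j)!
= C(2,0)·11! - C(2,1)·10! + C(2,2)·9!
= 39916800 - 7257600 + 362880
= 33022080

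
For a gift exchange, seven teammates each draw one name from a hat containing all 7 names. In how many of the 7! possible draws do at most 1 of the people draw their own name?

# with exactly i fixed is C(7,i)·!(7-i); sum over i=0..1:
  i=0: C(7,0)·!7 = 1·1854 = 1854
  i=1: C(7,1)·!6 = 7·265 = 1855
Total = 3709.

3709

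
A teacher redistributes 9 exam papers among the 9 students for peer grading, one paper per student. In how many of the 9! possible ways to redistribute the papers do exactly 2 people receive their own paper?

Pick the 2 fixed positions: C(9,2) = 36 ways.
The remaining 7 must be deranged: !7 = 1854.
Total: 36 × 1854 = 66744.

66744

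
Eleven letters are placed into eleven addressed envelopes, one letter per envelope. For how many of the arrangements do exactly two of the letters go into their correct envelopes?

7342280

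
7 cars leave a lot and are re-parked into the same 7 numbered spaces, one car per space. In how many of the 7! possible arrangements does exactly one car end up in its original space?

1855

Choose which one of the 7 is fixed: C(7,1) = 7.
The other 6 form a derangement: !6 = 265.
Total: 7 × 265 = 1855.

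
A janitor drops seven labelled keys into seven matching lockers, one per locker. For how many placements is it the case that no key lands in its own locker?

The number of derangements of 7 is !7 = Σ_{k=0}^{7} (-1)^k·7!/k!
= 7! - 7!/1! + 7!/2! - 7!/3! + 7!/4! - 7!/5! + 7!/6! - 7!/7!
= 5040 - 5040 + 2520 - 840 + 210 - 42 + 7 - 1
= 1854

1854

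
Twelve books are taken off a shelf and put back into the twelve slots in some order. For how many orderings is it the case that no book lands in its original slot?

176214841

!12 = 12! · Σ_{k=0}^{12} (-1)^k/k!
= 12! - 12!/1! + 12!/2! - 12!/3! + 12!/4! - 12!/5! + 12!/6! - 12!/7! + 12!/8! - 12!/9! + 12!/10! - 12!/11! + 12!/12!
= 479001600 - 479001600 + 239500800 - 79833600 + 19958400 - 3991680 + 665280 - 95040 + 11880 - 1320 + 132 - 12 + 1
= 176214841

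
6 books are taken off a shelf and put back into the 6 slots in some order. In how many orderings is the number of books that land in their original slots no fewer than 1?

455

# with exactly i fixed is C(6,i)·!(6-i); sum over i=1..6:
  i=1: C(6,1)·!5 = 6·44 = 264
  i=2: C(6,2)·!4 = 15·9 = 135
  i=3: C(6,3)·!3 = 20·2 = 40
  i=4: C(6,4)·!2 = 15·1 = 15
  i=5: C(6,5)·!1 = 6·0 = 0
  i=6: C(6,6)·!0 = 1·1 = 1
Total = 455.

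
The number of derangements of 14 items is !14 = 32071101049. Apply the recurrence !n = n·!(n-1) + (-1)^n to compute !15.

!15 = 15·32071101049 - 1 = 481066515734.

481066515734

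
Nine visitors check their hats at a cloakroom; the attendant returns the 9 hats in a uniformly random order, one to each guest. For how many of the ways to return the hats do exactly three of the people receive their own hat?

Pick the 3 fixed positions: C(9,3) = 84 ways.
The other 6 form a derangement: !6 = 265.
Total: 84 × 265 = 22260.

22260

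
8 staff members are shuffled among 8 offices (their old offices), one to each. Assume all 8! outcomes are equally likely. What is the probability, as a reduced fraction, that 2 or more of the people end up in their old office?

Favorable outcomes: Σ_{i≥2} C(8,i)·!(8-i) = 28·265 + 56·44 + 70·9 + 56·2 + 28·1 + 8·0 + 1·1 = 10655.
Total outcomes: 8! = 40320.
Probability = 10655/40320 = 2131/8064.

2131/8064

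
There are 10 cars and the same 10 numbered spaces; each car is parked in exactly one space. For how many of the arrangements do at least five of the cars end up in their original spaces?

13264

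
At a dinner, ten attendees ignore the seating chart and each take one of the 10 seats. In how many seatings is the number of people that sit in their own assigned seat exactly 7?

240

Pick the 7 fixed positions: C(10,7) = 120 ways.
The remaining 3 must be deranged: !3 = 2.
Total: 120 × 2 = 240.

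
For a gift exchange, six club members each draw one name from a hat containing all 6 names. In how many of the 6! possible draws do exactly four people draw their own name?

Choose which 4 of the 6 are fixed: C(6,4) = 15.
The remaining 2 must be deranged: !2 = 1.
Total: 15 × 1 = 15.

15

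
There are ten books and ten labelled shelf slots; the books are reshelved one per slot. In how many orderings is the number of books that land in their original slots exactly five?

Choose which 5 of the 10 are fixed: C(10,5) = 252.
The remaining 5 must be deranged: !5 = 44.
Total: 252 × 44 = 11088.

11088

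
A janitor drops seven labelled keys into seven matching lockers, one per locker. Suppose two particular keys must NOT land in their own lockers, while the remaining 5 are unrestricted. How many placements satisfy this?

3720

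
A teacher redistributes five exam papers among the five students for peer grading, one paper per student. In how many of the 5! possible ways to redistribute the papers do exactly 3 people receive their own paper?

10

Choose which 3 of the 5 are fixed: C(5,3) = 10.
The other 2 form a derangement: !2 = 1.
Total: 10 × 1 = 10.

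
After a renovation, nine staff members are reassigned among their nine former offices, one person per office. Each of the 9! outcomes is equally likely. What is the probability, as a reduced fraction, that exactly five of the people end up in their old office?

Favorable outcomes: C(9,5)·!4 = 126·9 = 1134.
Total outcomes: 9! = 362880.
Probability = 1134/362880 = 1/320.

1/320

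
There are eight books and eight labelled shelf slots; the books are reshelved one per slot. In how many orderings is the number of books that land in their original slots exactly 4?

Pick the 4 fixed positions: C(8,4) = 70 ways.
The other 4 form a derangement: !4 = 9.
Total: 70 × 9 = 630.

630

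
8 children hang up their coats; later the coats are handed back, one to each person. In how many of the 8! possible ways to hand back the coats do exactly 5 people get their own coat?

Pick the 5 fixed positions: C(8,5) = 56 ways.
The remaining 3 must be deranged: !3 = 2.
Total: 56 × 2 = 112.

112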